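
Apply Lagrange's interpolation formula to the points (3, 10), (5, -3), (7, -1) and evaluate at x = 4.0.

Lagrange interpolation formula:
P(x) = Σ yᵢ × Lᵢ(x)
where Lᵢ(x) = Π_{j≠i} (x - xⱼ)/(xᵢ - xⱼ)

L_0(4.0) = (4.0 - 5)/(3 - 5) × (4.0 - 7)/(3 - 7) = 0.375000
L_1(4.0) = (4.0 - 3)/(5 - 3) × (4.0 - 7)/(5 - 7) = 0.750000
L_2(4.0) = (4.0 - 3)/(7 - 3) × (4.0 - 5)/(7 - 5) = -0.125000

P(4.0) = 10×L_0(4.0) + (-3)×L_1(4.0) + (-1)×L_2(4.0)
P(4.0) = 1.625000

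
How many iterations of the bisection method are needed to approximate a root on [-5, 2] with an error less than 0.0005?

We need (b-a)/2^n ≤ 0.0005
(2 - (-5))/2^n ≤ 0.0005
7/2^n ≤ 0.0005
2^n ≥ 14000
n ≥ log₂(14000) = 13.77
n ≥ 14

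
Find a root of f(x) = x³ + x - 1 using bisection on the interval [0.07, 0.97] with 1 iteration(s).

f(x) = x³ + x - 1
Initial interval: [0.07, 0.97]

Iteration 1:
  c_1 = (0.070000 + 0.970000)/2 = 0.520000
  f(c_1) = f(0.520000) = -0.339392
  f(a) × f(c) ≥ 0, new interval: [0.520000, 0.970000]

After 1 iteration(s), the approximation is c_1 = 0.520000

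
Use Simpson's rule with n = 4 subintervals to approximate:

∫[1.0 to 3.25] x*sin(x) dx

f(x) = x*sin(x)
a = 1.0, b = 3.25, n = 4
h = (b - a)/n = 0.562500

Simpson's rule: (h/3)[f(x₀) + 4f(x₁) + 2f(x₂) + ... + f(xₙ)]

x_0 = 1.0000, f(x_0) = 0.841471, coefficient = 1
x_1 = 1.5625, f(x_1) = 1.562446, coefficient = 4
x_2 = 2.1250, f(x_2) = 1.806930, coefficient = 2
x_3 = 2.6875, f(x_3) = 1.178864, coefficient = 4
x_4 = 3.2500, f(x_4) = -0.351634, coefficient = 1

I ≈ (0.562500/3) × 15.068937 = 2.825426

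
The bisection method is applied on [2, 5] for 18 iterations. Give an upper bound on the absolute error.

Bisection error bound: |error| ≤ (b-a)/2^n
|error| ≤ (5 - 2)/2^18 = 3/2^18
|error| ≤ 0.0000114441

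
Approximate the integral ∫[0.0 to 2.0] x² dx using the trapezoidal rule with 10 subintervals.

f(x) = x²
a = 0.0, b = 2.0, n = 10
h = (b - a)/n = 0.200000

Trapezoidal rule: (h/2)[f(x₀) + 2f(x₁) + 2f(x₂) + ... + f(xₙ)]

x_0 = 0.0000, f(x_0) = 0.000000, coefficient = 1
x_1 = 0.2000, f(x_1) = 0.040000, coefficient = 2
x_2 = 0.4000, f(x_2) = 0.160000, coefficient = 2
x_3 = 0.6000, f(x_3) = 0.360000, coefficient = 2
x_4 = 0.8000, f(x_4) = 0.640000, coefficient = 2
x_5 = 1.0000, f(x_5) = 1.000000, coefficient = 2
x_6 = 1.2000, f(x_6) = 1.440000, coefficient = 2
x_7 = 1.4000, f(x_7) = 1.960000, coefficient = 2
x_8 = 1.6000, f(x_8) = 2.560000, coefficient = 2
x_9 = 1.8000, f(x_9) = 3.240000, coefficient = 2
x_10 = 2.0000, f(x_10) = 4.000000, coefficient = 1

I ≈ (0.200000/2) × 26.800000 = 2.680000
Exact value: 2.666667
Error: 0.013333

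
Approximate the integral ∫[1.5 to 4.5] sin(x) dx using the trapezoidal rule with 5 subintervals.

f(x) = sin(x)
a = 1.5, b = 4.5, n = 5
h = (b - a)/n = 0.600000

Trapezoidal rule: (h/2)[f(x₀) + 2f(x₁) + 2f(x₂) + ... + f(xₙ)]

x_0 = 1.5000, f(x_0) = 0.997495, coefficient = 1
x_1 = 2.1000, f(x_1) = 0.863209, coefficient = 2
x_2 = 2.7000, f(x_2) = 0.427380, coefficient = 2
x_3 = 3.3000, f(x_3) = -0.157746, coefficient = 2
x_4 = 3.9000, f(x_4) = -0.687766, coefficient = 2
x_5 = 4.5000, f(x_5) = -0.977530, coefficient = 1

I ≈ (0.600000/2) × 0.910120 = 0.273036
Exact value: 0.281533
Error: 0.008497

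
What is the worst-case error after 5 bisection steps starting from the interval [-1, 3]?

Bisection error bound: |error| ≤ (b-a)/2^n
|error| ≤ (3 - (-1))/2^5 = 4/2^5
|error| ≤ 0.1250000000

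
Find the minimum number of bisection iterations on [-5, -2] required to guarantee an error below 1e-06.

We need (b-a)/2^n ≤ 1e-06
(-2 - (-5))/2^n ≤ 1e-06
3/2^n ≤ 1e-06
2^n ≥ 3000000
n ≥ log₂(3000000) = 21.52
n ≥ 22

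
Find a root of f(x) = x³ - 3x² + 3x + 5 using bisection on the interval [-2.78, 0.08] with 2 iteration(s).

f(x) = x³ - 3x² + 3x + 5
Initial interval: [-2.78, 0.08]

Iteration 1:
  c_1 = (-2.780000 + 0.080000)/2 = -1.350000
  f(c_1) = f(-1.350000) = -6.977875
  f(a) × f(c) ≥ 0, new interval: [-1.350000, 0.080000]
Iteration 2:
  c_2 = (-1.350000 + 0.080000)/2 = -0.635000
  f(c_2) = f(-0.635000) = 1.629277
  f(a) × f(c) < 0, new interval: [-1.350000, -0.635000]

After 2 iteration(s), the approximation is c_2 = -0.635000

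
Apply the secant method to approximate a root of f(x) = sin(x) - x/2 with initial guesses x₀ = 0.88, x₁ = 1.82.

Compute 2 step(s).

f(x) = sin(x) - x/2
x₀ = 0.88, x₁ = 1.82

Secant formula: x_{n+1} = x_n - f(x_n)(x_n - x_{n-1})/(f(x_n) - f(x_{n-1}))

Iteration 1:
  f(0.880000) = 0.330739
  f(1.820000) = 0.059109
  x_2 = 1.820000 - 0.059109×(1.820000 - 0.880000)/(0.059109 - 0.330739)
       = 2.024553
Iteration 2:
  f(1.820000) = 0.059109
  f(2.024553) = -0.113469
  x_3 = 2.024553 - (-0.113469)×(2.024553 - 1.820000)/(-0.113469 - 0.059109)
       = 1.890060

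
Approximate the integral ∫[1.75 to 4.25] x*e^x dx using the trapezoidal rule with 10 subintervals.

f(x) = x*e^x
a = 1.75, b = 4.25, n = 10
h = (b - a)/n = 0.250000

Trapezoidal rule: (h/2)[f(x₀) + 2f(x₁) + 2f(x₂) + ... + f(xₙ)]

x_0 = 1.7500, f(x_0) = 10.070555, coefficient = 1
x_1 = 2.0000, f(x_1) = 14.778112, coefficient = 2
x_2 = 2.2500, f(x_2) = 21.347406, coefficient = 2
x_3 = 2.5000, f(x_3) = 30.456235, coefficient = 2
x_4 = 2.7500, f(x_4) = 43.017238, coefficient = 2
x_5 = 3.0000, f(x_5) = 60.256611, coefficient = 2
x_6 = 3.2500, f(x_6) = 83.818605, coefficient = 2
x_7 = 3.5000, f(x_7) = 115.904082, coefficient = 2
x_8 = 3.7500, f(x_8) = 159.454058, coefficient = 2
x_9 = 4.0000, f(x_9) = 218.392600, coefficient = 2
x_10 = 4.2500, f(x_10) = 297.948002, coefficient = 1

I ≈ (0.250000/2) × 1802.868448 = 225.358556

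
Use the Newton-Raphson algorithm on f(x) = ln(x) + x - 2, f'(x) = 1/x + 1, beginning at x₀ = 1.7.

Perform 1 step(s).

f(x) = ln(x) + x - 2
f'(x) = 1/x + 1
x₀ = 1.7

Newton-Raphson formula: x_{n+1} = x_n - f(x_n)/f'(x_n)

Iteration 1:
  f(1.700000) = 0.230628
  f'(1.700000) = 1.588235
  x_1 = 1.700000 - 0.230628/1.588235 = 1.554790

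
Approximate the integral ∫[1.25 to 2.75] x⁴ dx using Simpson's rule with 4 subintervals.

f(x) = x⁴
a = 1.25, b = 2.75, n = 4
h = (b - a)/n = 0.375000

Simpson's rule: (h/3)[f(x₀) + 4f(x₁) + 2f(x₂) + ... + f(xₙ)]

x_0 = 1.2500, f(x_0) = 2.441406, coefficient = 1
x_1 = 1.6250, f(x_1) = 6.972900, coefficient = 4
x_2 = 2.0000, f(x_2) = 16.000000, coefficient = 2
x_3 = 2.3750, f(x_3) = 31.816650, coefficient = 4
x_4 = 2.7500, f(x_4) = 57.191406, coefficient = 1

I ≈ (0.375000/3) × 246.791016 = 30.848877
Exact value: 30.844922
Error: 0.003955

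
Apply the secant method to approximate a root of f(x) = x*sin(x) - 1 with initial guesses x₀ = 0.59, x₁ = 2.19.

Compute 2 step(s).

f(x) = x*sin(x) - 1
x₀ = 0.59, x₁ = 2.19

Secant formula: x_{n+1} = x_n - f(x_n)(x_n - x_{n-1})/(f(x_n) - f(x_{n-1}))

Iteration 1:
  f(0.590000) = -0.671747
  f(2.190000) = 0.783407
  x_2 = 2.190000 - 0.783407×(2.190000 - 0.590000)/(0.783407 - (-0.671747))
       = 1.328613
Iteration 2:
  f(2.190000) = 0.783407
  f(1.328613) = 0.289840
  x_3 = 1.328613 - 0.289840×(1.328613 - 2.190000)/(0.289840 - 0.783407)
       = 0.822777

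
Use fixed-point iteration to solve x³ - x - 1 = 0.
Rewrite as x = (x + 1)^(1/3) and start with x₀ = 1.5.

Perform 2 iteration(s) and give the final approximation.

Equation: x³ - x - 1 = 0
Fixed-point form: x = (x + 1)^(1/3)
x₀ = 1.5

x_1 = g(1.500000) = 1.357209
x_2 = g(1.357209) = 1.330861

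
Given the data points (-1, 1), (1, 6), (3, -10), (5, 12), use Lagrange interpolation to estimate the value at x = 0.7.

Lagrange interpolation formula:
P(x) = Σ yᵢ × Lᵢ(x)
where Lᵢ(x) = Π_{j≠i} (x - xⱼ)/(xᵢ - xⱼ)

L_0(0.7) = (0.7 - 1)/(-1 - 1) × (0.7 - 3)/(-1 - 3) × (0.7 - 5)/(-1 - 5) = 0.061813
L_1(0.7) = (0.7 - (-1))/(1 - (-1)) × (0.7 - 3)/(1 - 3) × (0.7 - 5)/(1 - 5) = 1.050812
L_2(0.7) = (0.7 - (-1))/(3 - (-1)) × (0.7 - 1)/(3 - 1) × (0.7 - 5)/(3 - 5) = -0.137063
L_3(0.7) = (0.7 - (-1))/(5 - (-1)) × (0.7 - 1)/(5 - 1) × (0.7 - 3)/(5 - 3) = 0.024438

P(0.7) = 1×L_0(0.7) + 6×L_1(0.7) + (-10)×L_2(0.7) + 12×L_3(0.7)
P(0.7) = 8.030563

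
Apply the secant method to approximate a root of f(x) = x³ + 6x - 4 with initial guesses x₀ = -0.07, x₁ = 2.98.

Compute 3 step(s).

f(x) = x³ + 6x - 4
x₀ = -0.07, x₁ = 2.98

Secant formula: x_{n+1} = x_n - f(x_n)(x_n - x_{n-1})/(f(x_n) - f(x_{n-1}))

Iteration 1:
  f(-0.070000) = -4.420343
  f(2.980000) = 40.343592
  x_2 = 2.980000 - 40.343592×(2.980000 - (-0.070000))/(40.343592 - (-4.420343))
       = 0.231181
Iteration 2:
  f(2.980000) = 40.343592
  f(0.231181) = -2.600559
  x_3 = 0.231181 - (-2.600559)×(0.231181 - 2.980000)/(-2.600559 - 40.343592)
       = 0.397641
Iteration 3:
  f(0.231181) = -2.600559
  f(0.397641) = -1.551282
  x_4 = 0.397641 - (-1.551282)×(0.397641 - 0.231181)/(-1.551282 - (-2.600559))
       = 0.643740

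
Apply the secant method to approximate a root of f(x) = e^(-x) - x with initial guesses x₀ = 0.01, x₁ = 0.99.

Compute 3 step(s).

f(x) = e^(-x) - x
x₀ = 0.01, x₁ = 0.99

Secant formula: x_{n+1} = x_n - f(x_n)(x_n - x_{n-1})/(f(x_n) - f(x_{n-1}))

Iteration 1:
  f(0.010000) = 0.980050
  f(0.990000) = -0.618423
  x_2 = 0.990000 - (-0.618423)×(0.990000 - 0.010000)/(-0.618423 - 0.980050)
       = 0.610854
Iteration 2:
  f(0.990000) = -0.618423
  f(0.610854) = -0.067967
  x_3 = 0.610854 - (-0.067967)×(0.610854 - 0.990000)/(-0.067967 - (-0.618423))
       = 0.564039
Iteration 3:
  f(0.610854) = -0.067967
  f(0.564039) = 0.004867
  x_4 = 0.564039 - 0.004867×(0.564039 - 0.610854)/(0.004867 - (-0.067967))
       = 0.567168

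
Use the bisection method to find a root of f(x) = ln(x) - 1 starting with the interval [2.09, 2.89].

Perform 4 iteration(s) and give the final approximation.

f(x) = ln(x) - 1
Initial interval: [2.09, 2.89]

Iteration 1:
  c_1 = (2.090000 + 2.890000)/2 = 2.490000
  f(c_1) = f(2.490000) = -0.087717
  f(a) × f(c) ≥ 0, new interval: [2.490000, 2.890000]
Iteration 2:
  c_2 = (2.490000 + 2.890000)/2 = 2.690000
  f(c_2) = f(2.690000) = -0.010459
  f(a) × f(c) ≥ 0, new interval: [2.690000, 2.890000]
Iteration 3:
  c_3 = (2.690000 + 2.890000)/2 = 2.790000
  f(c_3) = f(2.790000) = 0.026042
  f(a) × f(c) < 0, new interval: [2.690000, 2.790000]
Iteration 4:
  c_4 = (2.690000 + 2.790000)/2 = 2.740000
  f(c_4) = f(2.740000) = 0.007958
  f(a) × f(c) < 0, new interval: [2.690000, 2.740000]

After 4 iteration(s), the approximation is c_4 = 2.740000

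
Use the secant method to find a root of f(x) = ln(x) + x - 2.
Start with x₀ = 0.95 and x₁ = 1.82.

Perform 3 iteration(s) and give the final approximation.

f(x) = ln(x) + x - 2
x₀ = 0.95, x₁ = 1.82

Secant formula: x_{n+1} = x_n - f(x_n)(x_n - x_{n-1})/(f(x_n) - f(x_{n-1}))

Iteration 1:
  f(0.950000) = -1.101293
  f(1.820000) = 0.418837
  x_2 = 1.820000 - 0.418837×(1.820000 - 0.950000)/(0.418837 - (-1.101293))
       = 1.580292
Iteration 2:
  f(1.820000) = 0.418837
  f(1.580292) = 0.037901
  x_3 = 1.580292 - 0.037901×(1.580292 - 1.820000)/(0.037901 - 0.418837)
       = 1.556442
Iteration 3:
  f(1.580292) = 0.037901
  f(1.556442) = -0.001156
  x_4 = 1.556442 - (-0.001156)×(1.556442 - 1.580292)/(-0.001156 - 0.037901)
       = 1.557148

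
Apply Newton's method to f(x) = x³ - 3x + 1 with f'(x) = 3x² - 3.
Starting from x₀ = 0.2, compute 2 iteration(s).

f(x) = x³ - 3x + 1
f'(x) = 3x² - 3
x₀ = 0.2

Newton-Raphson formula: x_{n+1} = x_n - f(x_n)/f'(x_n)

Iteration 1:
  f(0.200000) = 0.408000
  f'(0.200000) = -2.880000
  x_1 = 0.200000 - 0.408000/(-2.880000) = 0.341667
Iteration 2:
  f(0.341667) = 0.014885
  f'(0.341667) = -2.649792
  x_2 = 0.341667 - 0.014885/(-2.649792) = 0.347284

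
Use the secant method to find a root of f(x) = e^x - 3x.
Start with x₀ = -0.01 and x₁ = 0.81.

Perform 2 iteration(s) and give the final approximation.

f(x) = e^x - 3x
x₀ = -0.01, x₁ = 0.81

Secant formula: x_{n+1} = x_n - f(x_n)(x_n - x_{n-1})/(f(x_n) - f(x_{n-1}))

Iteration 1:
  f(-0.010000) = 1.020050
  f(0.810000) = -0.182092
  x_2 = 0.810000 - (-0.182092)×(0.810000 - (-0.010000))/(-0.182092 - 1.020050)
       = 0.685792
Iteration 2:
  f(0.810000) = -0.182092
  f(0.685792) = -0.072033
  x_3 = 0.685792 - (-0.072033)×(0.685792 - 0.810000)/(-0.072033 - (-0.182092))
       = 0.604500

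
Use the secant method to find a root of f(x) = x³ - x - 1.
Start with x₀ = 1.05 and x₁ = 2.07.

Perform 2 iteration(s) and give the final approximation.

f(x) = x³ - x - 1
x₀ = 1.05, x₁ = 2.07

Secant formula: x_{n+1} = x_n - f(x_n)(x_n - x_{n-1})/(f(x_n) - f(x_{n-1}))

Iteration 1:
  f(1.050000) = -0.892375
  f(2.070000) = 5.799743
  x_2 = 2.070000 - 5.799743×(2.070000 - 1.050000)/(5.799743 - (-0.892375))
       = 1.186014
Iteration 2:
  f(2.070000) = 5.799743
  f(1.186014) = -0.517732
  x_3 = 1.186014 - (-0.517732)×(1.186014 - 2.070000)/(-0.517732 - 5.799743)
       = 1.258459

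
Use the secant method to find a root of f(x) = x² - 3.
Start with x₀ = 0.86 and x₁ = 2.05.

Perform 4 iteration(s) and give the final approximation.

f(x) = x² - 3
x₀ = 0.86, x₁ = 2.05

Secant formula: x_{n+1} = x_n - f(x_n)(x_n - x_{n-1})/(f(x_n) - f(x_{n-1}))

Iteration 1:
  f(0.860000) = -2.260400
  f(2.050000) = 1.202500
  x_2 = 2.050000 - 1.202500×(2.050000 - 0.860000)/(1.202500 - (-2.260400))
       = 1.636770
Iteration 2:
  f(2.050000) = 1.202500
  f(1.636770) = -0.320985
  x_3 = 1.636770 - (-0.320985)×(1.636770 - 2.050000)/(-0.320985 - 1.202500)
       = 1.723834
Iteration 3:
  f(1.636770) = -0.320985
  f(1.723834) = -0.028397
  x_4 = 1.723834 - (-0.028397)×(1.723834 - 1.636770)/(-0.028397 - (-0.320985))
       = 1.732284
Iteration 4:
  f(1.723834) = -0.028397
  f(1.732284) = 0.000807
  x_5 = 1.732284 - 0.000807×(1.732284 - 1.723834)/(0.000807 - (-0.028397))
       = 1.732050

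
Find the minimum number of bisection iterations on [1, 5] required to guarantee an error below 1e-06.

We need (b-a)/2^n ≤ 1e-06
(5 - 1)/2^n ≤ 1e-06
4/2^n ≤ 1e-06
2^n ≥ 4000000
n ≥ log₂(4000000) = 21.93
n ≥ 22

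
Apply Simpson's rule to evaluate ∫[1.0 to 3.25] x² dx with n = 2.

f(x) = x²
a = 1.0, b = 3.25, n = 2
h = (b - a)/n = 1.125000

Simpson's rule: (h/3)[f(x₀) + 4f(x₁) + 2f(x₂) + ... + f(xₙ)]

x_0 = 1.0000, f(x_0) = 1.000000, coefficient = 1
x_1 = 2.1250, f(x_1) = 4.515625, coefficient = 4
x_2 = 3.2500, f(x_2) = 10.562500, coefficient = 1

I ≈ (1.125000/3) × 29.625000 = 11.109375
Exact value: 11.109375
Error: 0.000000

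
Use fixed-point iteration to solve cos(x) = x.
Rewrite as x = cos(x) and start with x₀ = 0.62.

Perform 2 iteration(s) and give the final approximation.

Equation: cos(x) = x
Fixed-point form: x = cos(x)
x₀ = 0.62

x_1 = g(0.620000) = 0.813878
x_2 = g(0.813878) = 0.686684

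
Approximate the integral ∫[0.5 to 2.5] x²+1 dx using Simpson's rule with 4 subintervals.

f(x) = x²+1
a = 0.5, b = 2.5, n = 4
h = (b - a)/n = 0.500000

Simpson's rule: (h/3)[f(x₀) + 4f(x₁) + 2f(x₂) + ... + f(xₙ)]

x_0 = 0.5000, f(x_0) = 1.250000, coefficient = 1
x_1 = 1.0000, f(x_1) = 2.000000, coefficient = 4
x_2 = 1.5000, f(x_2) = 3.250000, coefficient = 2
x_3 = 2.0000, f(x_3) = 5.000000, coefficient = 4
x_4 = 2.5000, f(x_4) = 7.250000, coefficient = 1

I ≈ (0.500000/3) × 43.000000 = 7.166667
Exact value: 7.166667
Error: 0.000000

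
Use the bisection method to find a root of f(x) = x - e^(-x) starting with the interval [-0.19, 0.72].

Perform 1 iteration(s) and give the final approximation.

f(x) = x - e^(-x)
Initial interval: [-0.19, 0.72]

Iteration 1:
  c_1 = (-0.190000 + 0.720000)/2 = 0.265000
  f(c_1) = f(0.265000) = -0.502206
  f(a) × f(c) ≥ 0, new interval: [0.265000, 0.720000]

After 1 iteration(s), the approximation is c_1 = 0.265000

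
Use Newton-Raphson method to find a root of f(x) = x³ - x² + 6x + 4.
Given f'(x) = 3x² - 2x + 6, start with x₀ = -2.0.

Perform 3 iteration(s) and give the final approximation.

f(x) = x³ - x² + 6x + 4
f'(x) = 3x² - 2x + 6
x₀ = -2.0

Newton-Raphson formula: x_{n+1} = x_n - f(x_n)/f'(x_n)

Iteration 1:
  f(-2.000000) = -20.000000
  f'(-2.000000) = 22.000000
  x_1 = -2.000000 - (-20.000000)/22.000000 = -1.090909
Iteration 2:
  f(-1.090909) = -5.033809
  f'(-1.090909) = 11.752066
  x_2 = -1.090909 - (-5.033809)/11.752066 = -0.662575
Iteration 3:
  f(-0.662575) = -0.705331
  f'(-0.662575) = 8.642168
  x_3 = -0.662575 - (-0.705331)/8.642168 = -0.580960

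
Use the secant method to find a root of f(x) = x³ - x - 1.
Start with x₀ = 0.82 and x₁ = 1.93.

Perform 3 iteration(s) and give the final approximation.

f(x) = x³ - x - 1
x₀ = 0.82, x₁ = 1.93

Secant formula: x_{n+1} = x_n - f(x_n)(x_n - x_{n-1})/(f(x_n) - f(x_{n-1}))

Iteration 1:
  f(0.820000) = -1.268632
  f(1.930000) = 4.259057
  x_2 = 1.930000 - 4.259057×(1.930000 - 0.820000)/(4.259057 - (-1.268632))
       = 1.074750
Iteration 2:
  f(1.930000) = 4.259057
  f(1.074750) = -0.833318
  x_3 = 1.074750 - (-0.833318)×(1.074750 - 1.930000)/(-0.833318 - 4.259057)
       = 1.214704
Iteration 3:
  f(1.074750) = -0.833318
  f(1.214704) = -0.422402
  x_4 = 1.214704 - (-0.422402)×(1.214704 - 1.074750)/(-0.422402 - (-0.833318))
       = 1.358569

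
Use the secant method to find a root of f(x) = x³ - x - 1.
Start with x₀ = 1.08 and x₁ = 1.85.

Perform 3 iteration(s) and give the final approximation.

f(x) = x³ - x - 1
x₀ = 1.08, x₁ = 1.85

Secant formula: x_{n+1} = x_n - f(x_n)(x_n - x_{n-1})/(f(x_n) - f(x_{n-1}))

Iteration 1:
  f(1.080000) = -0.820288
  f(1.850000) = 3.481625
  x_2 = 1.850000 - 3.481625×(1.850000 - 1.080000)/(3.481625 - (-0.820288))
       = 1.226823
Iteration 2:
  f(1.850000) = 3.481625
  f(1.226823) = -0.380337
  x_3 = 1.226823 - (-0.380337)×(1.226823 - 1.850000)/(-0.380337 - 3.481625)
       = 1.288196
Iteration 3:
  f(1.226823) = -0.380337
  f(1.288196) = -0.150502
  x_4 = 1.288196 - (-0.150502)×(1.288196 - 1.226823)/(-0.150502 - (-0.380337))
       = 1.328384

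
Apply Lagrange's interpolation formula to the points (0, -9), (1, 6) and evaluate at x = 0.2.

Lagrange interpolation formula:
P(x) = Σ yᵢ × Lᵢ(x)
where Lᵢ(x) = Π_{j≠i} (x - xⱼ)/(xᵢ - xⱼ)

L_0(0.2) = (0.2 - 1)/(0 - 1) = 0.800000
L_1(0.2) = (0.2 - 0)/(1 - 0) = 0.200000

P(0.2) = (-9)×L_0(0.2) + 6×L_1(0.2)
P(0.2) = -6.000000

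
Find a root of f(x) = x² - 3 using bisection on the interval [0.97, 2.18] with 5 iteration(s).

f(x) = x² - 3
Initial interval: [0.97, 2.18]

Iteration 1:
  c_1 = (0.970000 + 2.180000)/2 = 1.575000
  f(c_1) = f(1.575000) = -0.519375
  f(a) × f(c) ≥ 0, new interval: [1.575000, 2.180000]
Iteration 2:
  c_2 = (1.575000 + 2.180000)/2 = 1.877500
  f(c_2) = f(1.877500) = 0.525006
  f(a) × f(c) < 0, new interval: [1.575000, 1.877500]
Iteration 3:
  c_3 = (1.575000 + 1.877500)/2 = 1.726250
  f(c_3) = f(1.726250) = -0.020061
  f(a) × f(c) ≥ 0, new interval: [1.726250, 1.877500]
Iteration 4:
  c_4 = (1.726250 + 1.877500)/2 = 1.801875
  f(c_4) = f(1.801875) = 0.246754
  f(a) × f(c) < 0, new interval: [1.726250, 1.801875]
Iteration 5:
  c_5 = (1.726250 + 1.801875)/2 = 1.764063
  f(c_5) = f(1.764063) = 0.111917
  f(a) × f(c) < 0, new interval: [1.726250, 1.764063]

After 5 iteration(s), the approximation is c_5 = 1.764063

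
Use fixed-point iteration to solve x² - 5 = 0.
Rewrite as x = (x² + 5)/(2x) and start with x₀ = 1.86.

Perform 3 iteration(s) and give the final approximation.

Equation: x² - 5 = 0
Fixed-point form: x = (x² + 5)/(2x)
x₀ = 1.86

x_1 = g(1.860000) = 2.274086
x_2 = g(2.274086) = 2.236386
x_3 = g(2.236386) = 2.236068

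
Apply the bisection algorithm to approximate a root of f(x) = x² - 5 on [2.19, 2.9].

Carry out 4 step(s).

f(x) = x² - 5
Initial interval: [2.19, 2.9]

Iteration 1:
  c_1 = (2.190000 + 2.900000)/2 = 2.545000
  f(c_1) = f(2.545000) = 1.477025
  f(a) × f(c) < 0, new interval: [2.190000, 2.545000]
Iteration 2:
  c_2 = (2.190000 + 2.545000)/2 = 2.367500
  f(c_2) = f(2.367500) = 0.605056
  f(a) × f(c) < 0, new interval: [2.190000, 2.367500]
Iteration 3:
  c_3 = (2.190000 + 2.367500)/2 = 2.278750
  f(c_3) = f(2.278750) = 0.192702
  f(a) × f(c) < 0, new interval: [2.190000, 2.278750]
Iteration 4:
  c_4 = (2.190000 + 2.278750)/2 = 2.234375
  f(c_4) = f(2.234375) = -0.007568
  f(a) × f(c) ≥ 0, new interval: [2.234375, 2.278750]

After 4 iteration(s), the approximation is c_4 = 2.234375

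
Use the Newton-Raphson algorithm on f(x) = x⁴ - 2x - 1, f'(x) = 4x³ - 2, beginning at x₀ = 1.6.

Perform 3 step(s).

f(x) = x⁴ - 2x - 1
f'(x) = 4x³ - 2
x₀ = 1.6

Newton-Raphson formula: x_{n+1} = x_n - f(x_n)/f'(x_n)

Iteration 1:
  f(1.600000) = 2.353600
  f'(1.600000) = 14.384000
  x_1 = 1.600000 - 2.353600/14.384000 = 1.436374
Iteration 2:
  f(1.436374) = 0.383921
  f'(1.436374) = 9.853930
  x_2 = 1.436374 - 0.383921/9.853930 = 1.397413
Iteration 3:
  f(1.397413) = 0.018454
  f'(1.397413) = 8.915255
  x_3 = 1.397413 - 0.018454/8.915255 = 1.395343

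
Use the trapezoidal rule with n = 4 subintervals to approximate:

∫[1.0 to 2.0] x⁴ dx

f(x) = x⁴
a = 1.0, b = 2.0, n = 4
h = (b - a)/n = 0.250000

Trapezoidal rule: (h/2)[f(x₀) + 2f(x₁) + 2f(x₂) + ... + f(xₙ)]

x_0 = 1.0000, f(x_0) = 1.000000, coefficient = 1
x_1 = 1.2500, f(x_1) = 2.441406, coefficient = 2
x_2 = 1.5000, f(x_2) = 5.062500, coefficient = 2
x_3 = 1.7500, f(x_3) = 9.378906, coefficient = 2
x_4 = 2.0000, f(x_4) = 16.000000, coefficient = 1

I ≈ (0.250000/2) × 50.765625 = 6.345703
Exact value: 6.200000
Error: 0.145703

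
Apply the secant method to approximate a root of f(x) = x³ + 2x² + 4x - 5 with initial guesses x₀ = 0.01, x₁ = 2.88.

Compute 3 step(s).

f(x) = x³ + 2x² + 4x - 5
x₀ = 0.01, x₁ = 2.88

Secant formula: x_{n+1} = x_n - f(x_n)(x_n - x_{n-1})/(f(x_n) - f(x_{n-1}))

Iteration 1:
  f(0.010000) = -4.959799
  f(2.880000) = 46.996672
  x_2 = 2.880000 - 46.996672×(2.880000 - 0.010000)/(46.996672 - (-4.959799))
       = 0.283972
Iteration 2:
  f(2.880000) = 46.996672
  f(0.283972) = -3.679932
  x_3 = 0.283972 - (-3.679932)×(0.283972 - 2.880000)/(-3.679932 - 46.996672)
       = 0.472485
Iteration 3:
  f(0.283972) = -3.679932
  f(0.472485) = -2.558096
  x_4 = 0.472485 - (-2.558096)×(0.472485 - 0.283972)/(-2.558096 - (-3.679932))
       = 0.902347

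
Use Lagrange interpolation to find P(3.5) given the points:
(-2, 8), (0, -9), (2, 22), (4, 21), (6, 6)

Lagrange interpolation formula:
P(x) = Σ yᵢ × Lᵢ(x)
where Lᵢ(x) = Π_{j≠i} (x - xⱼ)/(xᵢ - xⱼ)

L_0(3.5) = (3.5 - 0)/(-2 - 0) × (3.5 - 2)/(-2 - 2) × (3.5 - 4)/(-2 - 4) × (3.5 - 6)/(-2 - 6) = 0.017090
L_1(3.5) = (3.5 - (-2))/(0 - (-2)) × (3.5 - 2)/(0 - 2) × (3.5 - 4)/(0 - 4) × (3.5 - 6)/(0 - 6) = -0.107422
L_2(3.5) = (3.5 - (-2))/(2 - (-2)) × (3.5 - 0)/(2 - 0) × (3.5 - 4)/(2 - 4) × (3.5 - 6)/(2 - 6) = 0.375977
L_3(3.5) = (3.5 - (-2))/(4 - (-2)) × (3.5 - 0)/(4 - 0) × (3.5 - 2)/(4 - 2) × (3.5 - 6)/(4 - 6) = 0.751953
L_4(3.5) = (3.5 - (-2))/(6 - (-2)) × (3.5 - 0)/(6 - 0) × (3.5 - 2)/(6 - 2) × (3.5 - 4)/(6 - 4) = -0.037598

P(3.5) = 8×L_0(3.5) + (-9)×L_1(3.5) + 22×L_2(3.5) + 21×L_3(3.5) + 6×L_4(3.5)
P(3.5) = 24.940430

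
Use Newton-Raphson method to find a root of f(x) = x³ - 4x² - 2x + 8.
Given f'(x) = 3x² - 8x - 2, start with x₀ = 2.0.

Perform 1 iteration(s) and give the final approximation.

f(x) = x³ - 4x² - 2x + 8
f'(x) = 3x² - 8x - 2
x₀ = 2.0

Newton-Raphson formula: x_{n+1} = x_n - f(x_n)/f'(x_n)

Iteration 1:
  f(2.000000) = -4.000000
  f'(2.000000) = -6.000000
  x_1 = 2.000000 - (-4.000000)/(-6.000000) = 1.333333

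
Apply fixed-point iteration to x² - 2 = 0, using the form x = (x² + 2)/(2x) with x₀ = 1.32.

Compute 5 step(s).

Equation: x² - 2 = 0
Fixed-point form: x = (x² + 2)/(2x)
x₀ = 1.32

x_1 = g(1.320000) = 1.417576
x_2 = g(1.417576) = 1.414218
x_3 = g(1.414218) = 1.414214
x_4 = g(1.414214) = 1.414214
x_5 = g(1.414214) = 1.414214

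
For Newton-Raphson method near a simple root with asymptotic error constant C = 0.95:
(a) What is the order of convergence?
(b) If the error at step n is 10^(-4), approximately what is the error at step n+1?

(a) Newton-Raphson has quadratic (order 2) convergence near simple roots.
    This means |e_{n+1}| ≈ C|e_n|².

(b) With |e_n| = 10^(-4) and C = 0.95:
    |e_{n+1}| ≈ 0.95 × (10^(-4))² = 0.95 × 10^(-8)

(a) 2 (quadratic); (b) |e_{n+1}| ≈ 9.500e-09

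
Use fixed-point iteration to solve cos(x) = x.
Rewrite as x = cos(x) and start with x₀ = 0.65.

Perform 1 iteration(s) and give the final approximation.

Equation: cos(x) = x
Fixed-point form: x = cos(x)
x₀ = 0.65

x_1 = g(0.650000) = 0.796084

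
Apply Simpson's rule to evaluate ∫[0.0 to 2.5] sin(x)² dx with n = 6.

f(x) = sin(x)²
a = 0.0, b = 2.5, n = 6
h = (b - a)/n = 0.416667

Simpson's rule: (h/3)[f(x₀) + 4f(x₁) + 2f(x₂) + ... + f(xₙ)]

x_0 = 0.0000, f(x_0) = 0.000000, coefficient = 1
x_1 = 0.4167, f(x_1) = 0.163794, coefficient = 4
x_2 = 0.8333, f(x_2) = 0.547862, coefficient = 2
x_3 = 1.2500, f(x_3) = 0.900572, coefficient = 4
x_4 = 1.6667, f(x_4) = 0.990837, coefficient = 2
x_5 = 2.0833, f(x_5) = 0.759518, coefficient = 4
x_6 = 2.5000, f(x_6) = 0.358169, coefficient = 1

I ≈ (0.416667/3) × 10.731100 = 1.490431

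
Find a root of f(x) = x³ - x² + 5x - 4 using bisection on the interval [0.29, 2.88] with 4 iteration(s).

f(x) = x³ - x² + 5x - 4
Initial interval: [0.29, 2.88]

Iteration 1:
  c_1 = (0.290000 + 2.880000)/2 = 1.585000
  f(c_1) = f(1.585000) = 5.394652
  f(a) × f(c) < 0, new interval: [0.290000, 1.585000]
Iteration 2:
  c_2 = (0.290000 + 1.585000)/2 = 0.937500
  f(c_2) = f(0.937500) = 0.632568
  f(a) × f(c) < 0, new interval: [0.290000, 0.937500]
Iteration 3:
  c_3 = (0.290000 + 0.937500)/2 = 0.613750
  f(c_3) = f(0.613750) = -1.076746
  f(a) × f(c) ≥ 0, new interval: [0.613750, 0.937500]
Iteration 4:
  c_4 = (0.613750 + 0.937500)/2 = 0.775625
  f(c_4) = f(0.775625) = -0.256858
  f(a) × f(c) ≥ 0, new interval: [0.775625, 0.937500]

After 4 iteration(s), the approximation is c_4 = 0.775625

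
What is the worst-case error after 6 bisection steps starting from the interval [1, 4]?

Bisection error bound: |error| ≤ (b-a)/2^n
|error| ≤ (4 - 1)/2^6 = 3/2^6
|error| ≤ 0.0468750000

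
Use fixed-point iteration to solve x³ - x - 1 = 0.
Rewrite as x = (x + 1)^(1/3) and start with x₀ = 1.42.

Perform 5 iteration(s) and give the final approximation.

Equation: x³ - x - 1 = 0
Fixed-point form: x = (x + 1)^(1/3)
x₀ = 1.42

x_1 = g(1.420000) = 1.342575
x_2 = g(1.342575) = 1.328101
x_3 = g(1.328101) = 1.325360
x_4 = g(1.325360) = 1.324840
x_5 = g(1.324840) = 1.324741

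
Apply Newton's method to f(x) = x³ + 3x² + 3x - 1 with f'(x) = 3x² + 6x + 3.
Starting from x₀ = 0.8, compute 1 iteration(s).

f(x) = x³ + 3x² + 3x - 1
f'(x) = 3x² + 6x + 3
x₀ = 0.8

Newton-Raphson formula: x_{n+1} = x_n - f(x_n)/f'(x_n)

Iteration 1:
  f(0.800000) = 3.832000
  f'(0.800000) = 9.720000
  x_1 = 0.800000 - 3.832000/9.720000 = 0.405761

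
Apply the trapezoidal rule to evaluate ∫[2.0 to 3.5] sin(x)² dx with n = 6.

f(x) = sin(x)²
a = 2.0, b = 3.5, n = 6
h = (b - a)/n = 0.250000

Trapezoidal rule: (h/2)[f(x₀) + 2f(x₁) + 2f(x₂) + ... + f(xₙ)]

x_0 = 2.0000, f(x_0) = 0.826822, coefficient = 1
x_1 = 2.2500, f(x_1) = 0.605398, coefficient = 2
x_2 = 2.5000, f(x_2) = 0.358169, coefficient = 2
x_3 = 2.7500, f(x_3) = 0.145665, coefficient = 2
x_4 = 3.0000, f(x_4) = 0.019915, coefficient = 2
x_5 = 3.2500, f(x_5) = 0.011706, coefficient = 2
x_6 = 3.5000, f(x_6) = 0.123049, coefficient = 1

I ≈ (0.250000/2) × 3.231577 = 0.403947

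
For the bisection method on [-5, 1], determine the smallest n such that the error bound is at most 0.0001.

We need (b-a)/2^n ≤ 0.0001
(1 - (-5))/2^n ≤ 0.0001
6/2^n ≤ 0.0001
2^n ≥ 60000
n ≥ log₂(60000) = 15.87
n ≥ 16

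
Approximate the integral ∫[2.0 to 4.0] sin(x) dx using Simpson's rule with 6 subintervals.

f(x) = sin(x)
a = 2.0, b = 4.0, n = 6
h = (b - a)/n = 0.333333

Simpson's rule: (h/3)[f(x₀) + 4f(x₁) + 2f(x₂) + ... + f(xₙ)]

x_0 = 2.0000, f(x_0) = 0.909297, coefficient = 1
x_1 = 2.3333, f(x_1) = 0.723086, coefficient = 4
x_2 = 2.6667, f(x_2) = 0.457273, coefficient = 2
x_3 = 3.0000, f(x_3) = 0.141120, coefficient = 4
x_4 = 3.3333, f(x_4) = -0.190568, coefficient = 2
x_5 = 3.6667, f(x_5) = -0.501277, coefficient = 4
x_6 = 4.0000, f(x_6) = -0.756802, coefficient = 1

I ≈ (0.333333/3) × 2.137620 = 0.237513
Exact value: 0.237497
Error: 0.000017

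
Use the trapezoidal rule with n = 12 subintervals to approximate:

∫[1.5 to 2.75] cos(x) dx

f(x) = cos(x)
a = 1.5, b = 2.75, n = 12
h = (b - a)/n = 0.104167

Trapezoidal rule: (h/2)[f(x₀) + 2f(x₁) + 2f(x₂) + ... + f(xₙ)]

x_0 = 1.5000, f(x_0) = 0.070737, coefficient = 1
x_1 = 1.6042, f(x_1) = -0.033364, coefficient = 2
x_2 = 1.7083, f(x_2) = -0.137104, coefficient = 2
x_3 = 1.8125, f(x_3) = -0.239357, coefficient = 2
x_4 = 1.9167, f(x_4) = -0.339016, coefficient = 2
x_5 = 2.0208, f(x_5) = -0.434999, coefficient = 2
x_6 = 2.1250, f(x_6) = -0.526266, coefficient = 2
x_7 = 2.2292, f(x_7) = -0.611829, coefficient = 2
x_8 = 2.3333, f(x_8) = -0.690758, coefficient = 2
x_9 = 2.4375, f(x_9) = -0.762199, coefficient = 2
x_10 = 2.5417, f(x_10) = -0.825377, coefficient = 2
x_11 = 2.6458, f(x_11) = -0.879608, coefficient = 2
x_12 = 2.7500, f(x_12) = -0.924302, coefficient = 1

I ≈ (0.104167/2) × -11.813319 = -0.615277
Exact value: -0.615834
Error: 0.000557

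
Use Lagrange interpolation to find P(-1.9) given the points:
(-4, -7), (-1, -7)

Lagrange interpolation formula:
P(x) = Σ yᵢ × Lᵢ(x)
where Lᵢ(x) = Π_{j≠i} (x - xⱼ)/(xᵢ - xⱼ)

L_0(-1.9) = (-1.9 - (-1))/(-4 - (-1)) = 0.300000
L_1(-1.9) = (-1.9 - (-4))/(-1 - (-4)) = 0.700000

P(-1.9) = (-7)×L_0(-1.9) + (-7)×L_1(-1.9)
P(-1.9) = -7.000000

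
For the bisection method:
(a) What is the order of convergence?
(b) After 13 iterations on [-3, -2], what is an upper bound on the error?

(a) Bisection has linear (order 1) convergence; the error is halved each step.

(b) Error bound = (b-a)/2^n = (-2 - (-3))/2^{13}
    = 1/2^{13}

(a) 1 (linear); (b) error ≤ 1.22e-04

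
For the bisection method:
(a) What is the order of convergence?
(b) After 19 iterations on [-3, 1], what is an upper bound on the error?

(a) Bisection has linear (order 1) convergence; the error is halved each step.

(b) Error bound = (b-a)/2^n = (1 - (-3))/2^{19}
    = 4/2^{19}

(a) 1 (linear); (b) error ≤ 7.63e-06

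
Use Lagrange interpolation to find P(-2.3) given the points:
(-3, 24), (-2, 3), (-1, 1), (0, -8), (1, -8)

Lagrange interpolation formula:
P(x) = Σ yᵢ × Lᵢ(x)
where Lᵢ(x) = Π_{j≠i} (x - xⱼ)/(xᵢ - xⱼ)

L_0(-2.3) = (-2.3 - (-2))/(-3 - (-2)) × (-2.3 - (-1))/(-3 - (-1)) × (-2.3 - 0)/(-3 - 0) × (-2.3 - 1)/(-3 - 1) = 0.123337
L_1(-2.3) = (-2.3 - (-3))/(-2 - (-3)) × (-2.3 - (-1))/(-2 - (-1)) × (-2.3 - 0)/(-2 - 0) × (-2.3 - 1)/(-2 - 1) = 1.151150
L_2(-2.3) = (-2.3 - (-3))/(-1 - (-3)) × (-2.3 - (-2))/(-1 - (-2)) × (-2.3 - 0)/(-1 - 0) × (-2.3 - 1)/(-1 - 1) = -0.398475
L_3(-2.3) = (-2.3 - (-3))/(0 - (-3)) × (-2.3 - (-2))/(0 - (-2)) × (-2.3 - (-1))/(0 - (-1)) × (-2.3 - 1)/(0 - 1) = 0.150150
L_4(-2.3) = (-2.3 - (-3))/(1 - (-3)) × (-2.3 - (-2))/(1 - (-2)) × (-2.3 - (-1))/(1 - (-1)) × (-2.3 - 0)/(1 - 0) = -0.026162

P(-2.3) = 24×L_0(-2.3) + 3×L_1(-2.3) + 1×L_2(-2.3) + (-8)×L_3(-2.3) + (-8)×L_4(-2.3)
P(-2.3) = 5.023175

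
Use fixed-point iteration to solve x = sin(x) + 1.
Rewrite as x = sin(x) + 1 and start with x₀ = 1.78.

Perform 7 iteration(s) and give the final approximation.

Equation: x = sin(x) + 1
Fixed-point form: x = sin(x) + 1
x₀ = 1.78

x_1 = g(1.780000) = 1.978197
x_2 = g(1.978197) = 1.918154
x_3 = g(1.918154) = 1.940275
x_4 = g(1.940275) = 1.932516
x_5 = g(1.932516) = 1.935290
x_6 = g(1.935290) = 1.934304
x_7 = g(1.934304) = 1.934655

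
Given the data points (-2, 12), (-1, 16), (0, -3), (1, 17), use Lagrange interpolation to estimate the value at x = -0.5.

Lagrange interpolation formula:
P(x) = Σ yᵢ × Lᵢ(x)
where Lᵢ(x) = Π_{j≠i} (x - xⱼ)/(xᵢ - xⱼ)

L_0(-0.5) = (-0.5 - (-1))/(-2 - (-1)) × (-0.5 - 0)/(-2 - 0) × (-0.5 - 1)/(-2 - 1) = -0.062500
L_1(-0.5) = (-0.5 - (-2))/(-1 - (-2)) × (-0.5 - 0)/(-1 - 0) × (-0.5 - 1)/(-1 - 1) = 0.562500
L_2(-0.5) = (-0.5 - (-2))/(0 - (-2)) × (-0.5 - (-1))/(0 - (-1)) × (-0.5 - 1)/(0 - 1) = 0.562500
L_3(-0.5) = (-0.5 - (-2))/(1 - (-2)) × (-0.5 - (-1))/(1 - (-1)) × (-0.5 - 0)/(1 - 0) = -0.062500

P(-0.5) = 12×L_0(-0.5) + 16×L_1(-0.5) + (-3)×L_2(-0.5) + 17×L_3(-0.5)
P(-0.5) = 5.500000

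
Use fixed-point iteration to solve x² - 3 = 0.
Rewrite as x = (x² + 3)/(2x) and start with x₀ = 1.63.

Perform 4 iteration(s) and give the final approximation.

Equation: x² - 3 = 0
Fixed-point form: x = (x² + 3)/(2x)
x₀ = 1.63

x_1 = g(1.630000) = 1.735245
x_2 = g(1.735245) = 1.732054
x_3 = g(1.732054) = 1.732051
x_4 = g(1.732051) = 1.732051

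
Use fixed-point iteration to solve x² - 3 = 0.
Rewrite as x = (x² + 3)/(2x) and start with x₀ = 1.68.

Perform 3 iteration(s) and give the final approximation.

Equation: x² - 3 = 0
Fixed-point form: x = (x² + 3)/(2x)
x₀ = 1.68

x_1 = g(1.680000) = 1.732857
x_2 = g(1.732857) = 1.732051
x_3 = g(1.732051) = 1.732051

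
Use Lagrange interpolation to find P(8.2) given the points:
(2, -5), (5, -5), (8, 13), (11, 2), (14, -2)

Lagrange interpolation formula:
P(x) = Σ yᵢ × Lᵢ(x)
where Lᵢ(x) = Π_{j≠i} (x - xⱼ)/(xᵢ - xⱼ)

L_0(8.2) = (8.2 - 5)/(2 - 5) × (8.2 - 8)/(2 - 8) × (8.2 - 11)/(2 - 11) × (8.2 - 14)/(2 - 14) = 0.005347
L_1(8.2) = (8.2 - 2)/(5 - 2) × (8.2 - 8)/(5 - 8) × (8.2 - 11)/(5 - 11) × (8.2 - 14)/(5 - 14) = -0.041435
L_2(8.2) = (8.2 - 2)/(8 - 2) × (8.2 - 5)/(8 - 5) × (8.2 - 11)/(8 - 11) × (8.2 - 14)/(8 - 14) = 0.994449
L_3(8.2) = (8.2 - 2)/(11 - 2) × (8.2 - 5)/(11 - 5) × (8.2 - 8)/(11 - 8) × (8.2 - 14)/(11 - 14) = 0.047355
L_4(8.2) = (8.2 - 2)/(14 - 2) × (8.2 - 5)/(14 - 5) × (8.2 - 8)/(14 - 8) × (8.2 - 11)/(14 - 11) = -0.005715

P(8.2) = (-5)×L_0(8.2) + (-5)×L_1(8.2) + 13×L_2(8.2) + 2×L_3(8.2) + (-2)×L_4(8.2)
P(8.2) = 13.214426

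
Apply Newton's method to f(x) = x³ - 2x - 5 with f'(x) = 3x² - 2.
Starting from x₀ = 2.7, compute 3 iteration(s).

f(x) = x³ - 2x - 5
f'(x) = 3x² - 2
x₀ = 2.7

Newton-Raphson formula: x_{n+1} = x_n - f(x_n)/f'(x_n)

Iteration 1:
  f(2.700000) = 9.283000
  f'(2.700000) = 19.870000
  x_1 = 2.700000 - 9.283000/19.870000 = 2.232813
Iteration 2:
  f(2.232813) = 1.665964
  f'(2.232813) = 12.956366
  x_2 = 2.232813 - 1.665964/12.956366 = 2.104231
Iteration 3:
  f(2.104231) = 0.108623
  f'(2.104231) = 11.283360
  x_3 = 2.104231 - 0.108623/11.283360 = 2.094604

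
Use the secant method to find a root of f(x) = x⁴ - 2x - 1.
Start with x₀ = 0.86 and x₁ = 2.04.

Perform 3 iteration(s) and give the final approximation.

f(x) = x⁴ - 2x - 1
x₀ = 0.86, x₁ = 2.04

Secant formula: x_{n+1} = x_n - f(x_n)(x_n - x_{n-1})/(f(x_n) - f(x_{n-1}))

Iteration 1:
  f(0.860000) = -2.172992
  f(2.040000) = 12.238915
  x_2 = 2.040000 - 12.238915×(2.040000 - 0.860000)/(12.238915 - (-2.172992))
       = 1.037918
Iteration 2:
  f(2.040000) = 12.238915
  f(1.037918) = -1.915318
  x_3 = 1.037918 - (-1.915318)×(1.037918 - 2.040000)/(-1.915318 - 12.238915)
       = 1.173517
Iteration 3:
  f(1.037918) = -1.915318
  f(1.173517) = -1.450513
  x_4 = 1.173517 - (-1.450513)×(1.173517 - 1.037918)/(-1.450513 - (-1.915318))
       = 1.596681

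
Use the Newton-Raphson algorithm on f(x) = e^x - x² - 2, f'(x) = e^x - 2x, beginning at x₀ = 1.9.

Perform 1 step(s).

f(x) = e^x - x² - 2
f'(x) = e^x - 2x
x₀ = 1.9

Newton-Raphson formula: x_{n+1} = x_n - f(x_n)/f'(x_n)

Iteration 1:
  f(1.900000) = 1.075894
  f'(1.900000) = 2.885894
  x_1 = 1.900000 - 1.075894/2.885894 = 1.527189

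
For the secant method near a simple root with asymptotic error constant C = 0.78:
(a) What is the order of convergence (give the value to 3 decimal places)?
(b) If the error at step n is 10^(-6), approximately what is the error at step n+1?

(a) Secant method has superlinear convergence with order φ = (1+√5)/2 ≈ 1.618.
    This means |e_{n+1}| ≈ C|e_n|^1.618.

(b) With |e_n| = 10^(-6) and C = 0.78:
    |e_{n+1}| ≈ 0.78 × (10^(-6))^1.618 = 0.78 × 10^(-9.71)

(a) ≈ 1.618 (golden ratio); (b) |e_{n+1}| ≈ 1.527e-10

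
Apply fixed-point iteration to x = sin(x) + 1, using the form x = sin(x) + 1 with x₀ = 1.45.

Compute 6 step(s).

Equation: x = sin(x) + 1
Fixed-point form: x = sin(x) + 1
x₀ = 1.45

x_1 = g(1.450000) = 1.992713
x_2 = g(1.992713) = 1.912306
x_3 = g(1.912306) = 1.942250
x_4 = g(1.942250) = 1.931801
x_5 = g(1.931801) = 1.935543
x_6 = g(1.935543) = 1.934214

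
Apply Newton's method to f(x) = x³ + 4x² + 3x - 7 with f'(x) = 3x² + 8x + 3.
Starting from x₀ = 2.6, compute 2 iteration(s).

f(x) = x³ + 4x² + 3x - 7
f'(x) = 3x² + 8x + 3
x₀ = 2.6

Newton-Raphson formula: x_{n+1} = x_n - f(x_n)/f'(x_n)

Iteration 1:
  f(2.600000) = 45.416000
  f'(2.600000) = 44.080000
  x_1 = 2.600000 - 45.416000/44.080000 = 1.569691
Iteration 2:
  f(1.569691) = 11.432412
  f'(1.569691) = 22.949326
  x_2 = 1.569691 - 11.432412/22.949326 = 1.071533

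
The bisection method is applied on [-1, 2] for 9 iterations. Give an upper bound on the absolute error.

Bisection error bound: |error| ≤ (b-a)/2^n
|error| ≤ (2 - (-1))/2^9 = 3/2^9
|error| ≤ 0.0058593750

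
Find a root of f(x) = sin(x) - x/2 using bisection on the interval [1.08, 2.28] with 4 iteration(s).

f(x) = sin(x) - x/2
Initial interval: [1.08, 2.28]

Iteration 1:
  c_1 = (1.080000 + 2.280000)/2 = 1.680000
  f(c_1) = f(1.680000) = 0.154043
  f(a) × f(c) ≥ 0, new interval: [1.680000, 2.280000]
Iteration 2:
  c_2 = (1.680000 + 2.280000)/2 = 1.980000
  f(c_2) = f(1.980000) = -0.072562
  f(a) × f(c) < 0, new interval: [1.680000, 1.980000]
Iteration 3:
  c_3 = (1.680000 + 1.980000)/2 = 1.830000
  f(c_3) = f(1.830000) = 0.051594
  f(a) × f(c) ≥ 0, new interval: [1.830000, 1.980000]
Iteration 4:
  c_4 = (1.830000 + 1.980000)/2 = 1.905000
  f(c_4) = f(1.905000) = -0.007828
  f(a) × f(c) < 0, new interval: [1.830000, 1.905000]

After 4 iteration(s), the approximation is c_4 = 1.905000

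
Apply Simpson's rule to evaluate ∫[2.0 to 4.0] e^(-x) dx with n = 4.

f(x) = e^(-x)
a = 2.0, b = 4.0, n = 4
h = (b - a)/n = 0.500000

Simpson's rule: (h/3)[f(x₀) + 4f(x₁) + 2f(x₂) + ... + f(xₙ)]

x_0 = 2.0000, f(x_0) = 0.135335, coefficient = 1
x_1 = 2.5000, f(x_1) = 0.082085, coefficient = 4
x_2 = 3.0000, f(x_2) = 0.049787, coefficient = 2
x_3 = 3.5000, f(x_3) = 0.030197, coefficient = 4
x_4 = 4.0000, f(x_4) = 0.018316, coefficient = 1

I ≈ (0.500000/3) × 0.702355 = 0.117059
Exact value: 0.117020
Error: 0.000039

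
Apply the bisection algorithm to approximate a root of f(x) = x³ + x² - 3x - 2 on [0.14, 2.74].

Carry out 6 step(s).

f(x) = x³ + x² - 3x - 2
Initial interval: [0.14, 2.74]

Iteration 1:
  c_1 = (0.140000 + 2.740000)/2 = 1.440000
  f(c_1) = f(1.440000) = -1.260416
  f(a) × f(c) ≥ 0, new interval: [1.440000, 2.740000]
Iteration 2:
  c_2 = (1.440000 + 2.740000)/2 = 2.090000
  f(c_2) = f(2.090000) = 5.227429
  f(a) × f(c) < 0, new interval: [1.440000, 2.090000]
Iteration 3:
  c_3 = (1.440000 + 2.090000)/2 = 1.765000
  f(c_3) = f(1.765000) = 1.318597
  f(a) × f(c) < 0, new interval: [1.440000, 1.765000]
Iteration 4:
  c_4 = (1.440000 + 1.765000)/2 = 1.602500
  f(c_4) = f(1.602500) = -0.124264
  f(a) × f(c) ≥ 0, new interval: [1.602500, 1.765000]
Iteration 5:
  c_5 = (1.602500 + 1.765000)/2 = 1.683750
  f(c_5) = f(1.683750) = 0.557219
  f(a) × f(c) < 0, new interval: [1.602500, 1.683750]
Iteration 6:
  c_6 = (1.602500 + 1.683750)/2 = 1.643125
  f(c_6) = f(1.643125) = 0.206692
  f(a) × f(c) < 0, new interval: [1.602500, 1.643125]

After 6 iteration(s), the approximation is c_6 = 1.643125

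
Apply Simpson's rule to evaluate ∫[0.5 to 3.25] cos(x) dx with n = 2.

f(x) = cos(x)
a = 0.5, b = 3.25, n = 2
h = (b - a)/n = 1.375000

Simpson's rule: (h/3)[f(x₀) + 4f(x₁) + 2f(x₂) + ... + f(xₙ)]

x_0 = 0.5000, f(x_0) = 0.877583, coefficient = 1
x_1 = 1.8750, f(x_1) = -0.299534, coefficient = 4
x_2 = 3.2500, f(x_2) = -0.994130, coefficient = 1

I ≈ (1.375000/3) × -1.314681 = -0.602562
Exact value: -0.587621
Error: 0.014942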